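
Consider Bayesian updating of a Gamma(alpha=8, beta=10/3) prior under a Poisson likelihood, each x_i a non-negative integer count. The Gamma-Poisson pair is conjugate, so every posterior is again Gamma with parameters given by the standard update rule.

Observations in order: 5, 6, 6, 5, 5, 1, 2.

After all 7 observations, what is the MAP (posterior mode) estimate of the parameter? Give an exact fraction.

obs 1: x=5 → posterior Gamma(13, 13/3)
obs 2: x=6 → posterior Gamma(19, 16/3)
obs 3: x=6 → posterior Gamma(25, 19/3)
obs 4: x=5 → posterior Gamma(30, 22/3)
obs 5: x=5 → posterior Gamma(35, 25/3)
obs 6: x=1 → posterior Gamma(36, 28/3)
obs 7: x=2 → posterior Gamma(38, 31/3)

111/31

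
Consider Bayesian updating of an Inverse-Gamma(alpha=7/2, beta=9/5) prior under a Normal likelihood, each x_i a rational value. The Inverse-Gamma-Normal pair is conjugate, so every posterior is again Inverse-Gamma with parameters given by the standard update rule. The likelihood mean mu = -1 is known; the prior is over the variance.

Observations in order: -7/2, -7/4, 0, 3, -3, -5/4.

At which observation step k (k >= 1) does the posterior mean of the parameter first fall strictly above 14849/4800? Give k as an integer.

k = 5

obs 1: x=-7/2 → posterior Inverse-Gamma(4, 197/40)
obs 2: x=-7/4 → posterior Inverse-Gamma(9/2, 833/160)
obs 3: x=0 → posterior Inverse-Gamma(5, 913/160)
obs 4: x=3 → posterior Inverse-Gamma(11/2, 2193/160)
obs 5: x=-3 → posterior Inverse-Gamma(6, 2513/160)
obs 6: x=-5/4 → posterior Inverse-Gamma(13/2, 1259/80)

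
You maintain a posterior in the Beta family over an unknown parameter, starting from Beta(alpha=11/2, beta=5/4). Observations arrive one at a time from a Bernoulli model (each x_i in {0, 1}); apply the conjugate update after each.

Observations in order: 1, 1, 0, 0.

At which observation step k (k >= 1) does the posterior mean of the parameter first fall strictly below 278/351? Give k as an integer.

obs 1: x=1 → posterior Beta(13/2, 5/4)
obs 2: x=1 → posterior Beta(15/2, 5/4)
obs 3: x=0 → posterior Beta(15/2, 9/4)
obs 4: x=0 → posterior Beta(15/2, 13/4)

k = 3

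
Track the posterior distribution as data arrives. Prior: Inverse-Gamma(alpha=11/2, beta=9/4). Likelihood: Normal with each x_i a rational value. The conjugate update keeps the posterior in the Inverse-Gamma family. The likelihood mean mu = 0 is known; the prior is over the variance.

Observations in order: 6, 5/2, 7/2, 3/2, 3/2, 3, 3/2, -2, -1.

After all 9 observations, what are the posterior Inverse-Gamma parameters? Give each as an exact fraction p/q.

alpha=10, beta=319/8

obs 1: x=6 → posterior Inverse-Gamma(6, 81/4)
obs 2: x=5/2 → posterior Inverse-Gamma(13/2, 187/8)
obs 3: x=7/2 → posterior Inverse-Gamma(7, 59/2)
obs 4: x=3/2 → posterior Inverse-Gamma(15/2, 245/8)
obs 5: x=3/2 → posterior Inverse-Gamma(8, 127/4)
obs 6: x=3 → posterior Inverse-Gamma(17/2, 145/4)
obs 7: x=3/2 → posterior Inverse-Gamma(9, 299/8)
obs 8: x=-2 → posterior Inverse-Gamma(19/2, 315/8)
obs 9: x=-1 → posterior Inverse-Gamma(10, 319/8)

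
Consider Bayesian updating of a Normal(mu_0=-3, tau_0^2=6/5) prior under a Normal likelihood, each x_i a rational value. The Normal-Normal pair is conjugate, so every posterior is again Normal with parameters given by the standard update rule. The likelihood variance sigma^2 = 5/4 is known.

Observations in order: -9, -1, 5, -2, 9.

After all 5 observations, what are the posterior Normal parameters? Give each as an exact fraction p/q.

mu_0=-27/145, tau_0^2=6/29

obs 1: x=-9 → posterior Normal(-291/49, 30/49)
obs 2: x=-1 → posterior Normal(-315/73, 30/73)
obs 3: x=5 → posterior Normal(-195/97, 30/97)
obs 4: x=-2 → posterior Normal(-243/121, 30/121)
obs 5: x=9 → posterior Normal(-27/145, 6/29)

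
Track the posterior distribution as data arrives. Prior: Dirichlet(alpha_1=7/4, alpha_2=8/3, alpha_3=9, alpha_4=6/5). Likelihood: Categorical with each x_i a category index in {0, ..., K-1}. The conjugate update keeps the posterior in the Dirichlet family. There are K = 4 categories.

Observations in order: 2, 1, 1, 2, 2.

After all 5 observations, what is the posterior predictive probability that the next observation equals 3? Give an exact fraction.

obs 1: x=2 → posterior Dirichlet(7/4, 8/3, 10, 6/5)
obs 2: x=1 → posterior Dirichlet(7/4, 11/3, 10, 6/5)
obs 3: x=1 → posterior Dirichlet(7/4, 14/3, 10, 6/5)
obs 4: x=2 → posterior Dirichlet(7/4, 14/3, 11, 6/5)
obs 5: x=2 → posterior Dirichlet(7/4, 14/3, 12, 6/5)

72/1177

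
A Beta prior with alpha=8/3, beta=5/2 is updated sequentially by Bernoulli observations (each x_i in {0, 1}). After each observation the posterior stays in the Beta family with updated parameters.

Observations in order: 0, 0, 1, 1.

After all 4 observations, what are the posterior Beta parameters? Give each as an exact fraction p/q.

obs 1: x=0 → posterior Beta(8/3, 7/2)
obs 2: x=0 → posterior Beta(8/3, 9/2)
obs 3: x=1 → posterior Beta(11/3, 9/2)
obs 4: x=1 → posterior Beta(14/3, 9/2)

alpha=14/3, beta=9/2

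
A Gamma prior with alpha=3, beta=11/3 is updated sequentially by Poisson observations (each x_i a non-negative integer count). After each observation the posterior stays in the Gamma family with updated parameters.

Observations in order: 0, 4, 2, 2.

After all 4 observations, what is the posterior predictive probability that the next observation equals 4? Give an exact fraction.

obs 1: x=0 → posterior Gamma(3, 14/3)
obs 2: x=4 → posterior Gamma(7, 17/3)
obs 3: x=2 → posterior Gamma(9, 20/3)
obs 4: x=2 → posterior Gamma(11, 23/3)

5942674460109162699/129019949406594301952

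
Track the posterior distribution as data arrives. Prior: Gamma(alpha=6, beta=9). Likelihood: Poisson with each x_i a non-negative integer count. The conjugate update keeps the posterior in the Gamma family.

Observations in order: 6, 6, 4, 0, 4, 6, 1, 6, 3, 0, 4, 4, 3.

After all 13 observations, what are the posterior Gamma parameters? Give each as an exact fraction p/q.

obs 1: x=6 → posterior Gamma(12, 10)
obs 2: x=6 → posterior Gamma(18, 11)
obs 3: x=4 → posterior Gamma(22, 12)
obs 4: x=0 → posterior Gamma(22, 13)
obs 5: x=4 → posterior Gamma(26, 14)
obs 6: x=6 → posterior Gamma(32, 15)
obs 7: x=1 → posterior Gamma(33, 16)
obs 8: x=6 → posterior Gamma(39, 17)
obs 9: x=3 → posterior Gamma(42, 18)
obs 10: x=0 → posterior Gamma(42, 19)
obs 11: x=4 → posterior Gamma(46, 20)
obs 12: x=4 → posterior Gamma(50, 21)
obs 13: x=3 → posterior Gamma(53, 22)

alpha=53, beta=22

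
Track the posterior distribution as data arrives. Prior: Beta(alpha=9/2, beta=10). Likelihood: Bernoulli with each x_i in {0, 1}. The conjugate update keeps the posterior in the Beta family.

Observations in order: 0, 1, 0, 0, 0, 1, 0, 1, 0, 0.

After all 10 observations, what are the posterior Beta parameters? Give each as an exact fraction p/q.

obs 1: x=0 → posterior Beta(9/2, 11)
obs 2: x=1 → posterior Beta(11/2, 11)
obs 3: x=0 → posterior Beta(11/2, 12)
obs 4: x=0 → posterior Beta(11/2, 13)
obs 5: x=0 → posterior Beta(11/2, 14)
obs 6: x=1 → posterior Beta(13/2, 14)
obs 7: x=0 → posterior Beta(13/2, 15)
obs 8: x=1 → posterior Beta(15/2, 15)
obs 9: x=0 → posterior Beta(15/2, 16)
obs 10: x=0 → posterior Beta(15/2, 17)

alpha=15/2, beta=17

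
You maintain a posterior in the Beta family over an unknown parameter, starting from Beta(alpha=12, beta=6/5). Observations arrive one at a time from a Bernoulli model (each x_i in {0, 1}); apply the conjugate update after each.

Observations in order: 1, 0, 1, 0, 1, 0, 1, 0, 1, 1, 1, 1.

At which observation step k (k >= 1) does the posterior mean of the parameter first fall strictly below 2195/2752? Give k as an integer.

obs 1: x=1 → posterior Beta(13, 6/5)
obs 2: x=0 → posterior Beta(13, 11/5)
obs 3: x=1 → posterior Beta(14, 11/5)
obs 4: x=0 → posterior Beta(14, 16/5)
obs 5: x=1 → posterior Beta(15, 16/5)
obs 6: x=0 → posterior Beta(15, 21/5)
obs 7: x=1 → posterior Beta(16, 21/5)
obs 8: x=0 → posterior Beta(16, 26/5)
obs 9: x=1 → posterior Beta(17, 26/5)
obs 10: x=1 → posterior Beta(18, 26/5)
obs 11: x=1 → posterior Beta(19, 26/5)
obs 12: x=1 → posterior Beta(20, 26/5)

k = 6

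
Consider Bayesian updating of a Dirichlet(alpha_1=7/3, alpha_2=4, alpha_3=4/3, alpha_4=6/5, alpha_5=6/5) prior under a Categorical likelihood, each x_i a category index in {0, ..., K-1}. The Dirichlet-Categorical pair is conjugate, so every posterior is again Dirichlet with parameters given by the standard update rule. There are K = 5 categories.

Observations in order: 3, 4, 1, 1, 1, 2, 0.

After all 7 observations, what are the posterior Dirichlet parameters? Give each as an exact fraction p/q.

alpha_1=10/3, alpha_2=7, alpha_3=7/3, alpha_4=11/5, alpha_5=11/5

obs 1: x=3 → posterior Dirichlet(7/3, 4, 4/3, 11/5, 6/5)
obs 2: x=4 → posterior Dirichlet(7/3, 4, 4/3, 11/5, 11/5)
obs 3: x=1 → posterior Dirichlet(7/3, 5, 4/3, 11/5, 11/5)
obs 4: x=1 → posterior Dirichlet(7/3, 6, 4/3, 11/5, 11/5)
obs 5: x=1 → posterior Dirichlet(7/3, 7, 4/3, 11/5, 11/5)
obs 6: x=2 → posterior Dirichlet(7/3, 7, 7/3, 11/5, 11/5)
obs 7: x=0 → posterior Dirichlet(10/3, 7, 7/3, 11/5, 11/5)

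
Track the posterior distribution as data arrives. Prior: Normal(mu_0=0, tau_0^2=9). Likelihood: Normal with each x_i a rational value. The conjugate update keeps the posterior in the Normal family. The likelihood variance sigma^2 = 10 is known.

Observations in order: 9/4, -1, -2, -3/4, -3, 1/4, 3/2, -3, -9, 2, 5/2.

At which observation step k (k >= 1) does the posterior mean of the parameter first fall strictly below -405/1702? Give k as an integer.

k = 4

obs 1: x=9/4 → posterior Normal(81/76, 90/19)
obs 2: x=-1 → posterior Normal(45/112, 45/14)
obs 3: x=-2 → posterior Normal(-27/148, 90/37)
obs 4: x=-3/4 → posterior Normal(-27/92, 45/23)
obs 5: x=-3 → posterior Normal(-81/110, 18/11)
obs 6: x=1/4 → posterior Normal(-153/256, 45/32)
obs 7: x=3/2 → posterior Normal(-99/292, 90/73)
obs 8: x=-3 → posterior Normal(-207/328, 45/41)
obs 9: x=-9 → posterior Normal(-531/364, 90/91)
obs 10: x=2 → posterior Normal(-459/400, 9/10)
obs 11: x=5/2 → posterior Normal(-369/436, 90/109)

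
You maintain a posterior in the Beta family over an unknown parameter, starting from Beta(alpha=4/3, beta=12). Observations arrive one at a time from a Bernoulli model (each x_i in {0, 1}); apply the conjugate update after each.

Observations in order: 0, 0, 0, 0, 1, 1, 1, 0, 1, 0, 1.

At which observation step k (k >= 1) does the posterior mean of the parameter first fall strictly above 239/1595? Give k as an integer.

obs 1: x=0 → posterior Beta(4/3, 13)
obs 2: x=0 → posterior Beta(4/3, 14)
obs 3: x=0 → posterior Beta(4/3, 15)
obs 4: x=0 → posterior Beta(4/3, 16)
obs 5: x=1 → posterior Beta(7/3, 16)
obs 6: x=1 → posterior Beta(10/3, 16)
obs 7: x=1 → posterior Beta(13/3, 16)
obs 8: x=0 → posterior Beta(13/3, 17)
obs 9: x=1 → posterior Beta(16/3, 17)
obs 10: x=0 → posterior Beta(16/3, 18)
obs 11: x=1 → posterior Beta(19/3, 18)

k = 6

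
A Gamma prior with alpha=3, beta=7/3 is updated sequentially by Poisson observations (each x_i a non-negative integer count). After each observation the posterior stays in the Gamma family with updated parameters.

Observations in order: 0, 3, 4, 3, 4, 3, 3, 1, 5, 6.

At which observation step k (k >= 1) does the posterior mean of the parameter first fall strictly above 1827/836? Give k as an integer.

k = 5

obs 1: x=0 → posterior Gamma(3, 10/3)
obs 2: x=3 → posterior Gamma(6, 13/3)
obs 3: x=4 → posterior Gamma(10, 16/3)
obs 4: x=3 → posterior Gamma(13, 19/3)
obs 5: x=4 → posterior Gamma(17, 22/3)
obs 6: x=3 → posterior Gamma(20, 25/3)
obs 7: x=3 → posterior Gamma(23, 28/3)
obs 8: x=1 → posterior Gamma(24, 31/3)
obs 9: x=5 → posterior Gamma(29, 34/3)
obs 10: x=6 → posterior Gamma(35, 37/3)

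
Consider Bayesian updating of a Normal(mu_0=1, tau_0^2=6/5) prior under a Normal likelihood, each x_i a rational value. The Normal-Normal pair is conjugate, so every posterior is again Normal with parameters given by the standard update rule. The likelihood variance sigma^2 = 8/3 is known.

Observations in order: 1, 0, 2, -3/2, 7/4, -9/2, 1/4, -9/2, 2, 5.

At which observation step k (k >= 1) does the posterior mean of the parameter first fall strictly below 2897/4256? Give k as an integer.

obs 1: x=1 → posterior Normal(1, 24/29)
obs 2: x=0 → posterior Normal(29/38, 12/19)
obs 3: x=2 → posterior Normal(1, 24/47)
obs 4: x=-3/2 → posterior Normal(67/112, 3/7)
obs 5: x=7/4 → posterior Normal(197/260, 24/65)
obs 6: x=-9/2 → posterior Normal(35/296, 12/37)
obs 7: x=1/4 → posterior Normal(11/83, 24/83)
obs 8: x=-9/2 → posterior Normal(-59/184, 6/23)
obs 9: x=2 → posterior Normal(-23/202, 24/101)
obs 10: x=5 → posterior Normal(67/220, 12/55)

k = 4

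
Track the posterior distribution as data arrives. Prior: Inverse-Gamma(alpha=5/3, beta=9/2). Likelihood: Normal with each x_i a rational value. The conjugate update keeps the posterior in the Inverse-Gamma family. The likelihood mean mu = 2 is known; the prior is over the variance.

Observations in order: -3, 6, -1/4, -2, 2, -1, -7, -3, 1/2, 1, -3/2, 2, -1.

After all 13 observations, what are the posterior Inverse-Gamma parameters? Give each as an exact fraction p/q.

alpha=49/6, beta=3369/32

obs 1: x=-3 → posterior Inverse-Gamma(13/6, 17)
obs 2: x=6 → posterior Inverse-Gamma(8/3, 25)
obs 3: x=-1/4 → posterior Inverse-Gamma(19/6, 881/32)
obs 4: x=-2 → posterior Inverse-Gamma(11/3, 1137/32)
obs 5: x=2 → posterior Inverse-Gamma(25/6, 1137/32)
obs 6: x=-1 → posterior Inverse-Gamma(14/3, 1281/32)
obs 7: x=-7 → posterior Inverse-Gamma(31/6, 2577/32)
obs 8: x=-3 → posterior Inverse-Gamma(17/3, 2977/32)
obs 9: x=1/2 → posterior Inverse-Gamma(37/6, 3013/32)
obs 10: x=1 → posterior Inverse-Gamma(20/3, 3029/32)
obs 11: x=-3/2 → posterior Inverse-Gamma(43/6, 3225/32)
obs 12: x=2 → posterior Inverse-Gamma(23/3, 3225/32)
obs 13: x=-1 → posterior Inverse-Gamma(49/6, 3369/32)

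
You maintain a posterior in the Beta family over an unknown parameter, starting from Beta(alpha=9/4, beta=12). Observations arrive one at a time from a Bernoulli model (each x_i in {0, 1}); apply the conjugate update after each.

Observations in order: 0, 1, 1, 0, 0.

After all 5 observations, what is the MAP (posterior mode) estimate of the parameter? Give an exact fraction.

obs 1: x=0 → posterior Beta(9/4, 13)
obs 2: x=1 → posterior Beta(13/4, 13)
obs 3: x=1 → posterior Beta(17/4, 13)
obs 4: x=0 → posterior Beta(17/4, 14)
obs 5: x=0 → posterior Beta(17/4, 15)

13/69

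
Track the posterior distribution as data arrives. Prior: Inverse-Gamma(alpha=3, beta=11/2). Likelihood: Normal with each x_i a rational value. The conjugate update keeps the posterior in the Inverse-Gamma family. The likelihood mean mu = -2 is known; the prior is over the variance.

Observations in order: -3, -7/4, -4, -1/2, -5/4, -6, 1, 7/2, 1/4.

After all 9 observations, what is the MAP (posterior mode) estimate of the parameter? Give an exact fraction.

obs 1: x=-3 → posterior Inverse-Gamma(7/2, 6)
obs 2: x=-7/4 → posterior Inverse-Gamma(4, 193/32)
obs 3: x=-4 → posterior Inverse-Gamma(9/2, 257/32)
obs 4: x=-1/2 → posterior Inverse-Gamma(5, 293/32)
obs 5: x=-5/4 → posterior Inverse-Gamma(11/2, 151/16)
obs 6: x=-6 → posterior Inverse-Gamma(6, 279/16)
obs 7: x=1 → posterior Inverse-Gamma(13/2, 351/16)
obs 8: x=7/2 → posterior Inverse-Gamma(7, 593/16)
obs 9: x=1/4 → posterior Inverse-Gamma(15/2, 1267/32)

1267/272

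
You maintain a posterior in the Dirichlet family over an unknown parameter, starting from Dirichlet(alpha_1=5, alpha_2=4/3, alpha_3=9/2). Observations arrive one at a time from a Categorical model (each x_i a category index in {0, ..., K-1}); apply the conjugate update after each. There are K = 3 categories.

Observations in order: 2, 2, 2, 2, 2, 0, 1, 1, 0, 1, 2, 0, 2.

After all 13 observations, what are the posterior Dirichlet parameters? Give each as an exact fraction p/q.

alpha_1=8, alpha_2=13/3, alpha_3=23/2

obs 1: x=2 → posterior Dirichlet(5, 4/3, 11/2)
obs 2: x=2 → posterior Dirichlet(5, 4/3, 13/2)
obs 3: x=2 → posterior Dirichlet(5, 4/3, 15/2)
obs 4: x=2 → posterior Dirichlet(5, 4/3, 17/2)
obs 5: x=2 → posterior Dirichlet(5, 4/3, 19/2)
obs 6: x=0 → posterior Dirichlet(6, 4/3, 19/2)
obs 7: x=1 → posterior Dirichlet(6, 7/3, 19/2)
obs 8: x=1 → posterior Dirichlet(6, 10/3, 19/2)
obs 9: x=0 → posterior Dirichlet(7, 10/3, 19/2)
obs 10: x=1 → posterior Dirichlet(7, 13/3, 19/2)
obs 11: x=2 → posterior Dirichlet(7, 13/3, 21/2)
obs 12: x=0 → posterior Dirichlet(8, 13/3, 21/2)
obs 13: x=2 → posterior Dirichlet(8, 13/3, 23/2)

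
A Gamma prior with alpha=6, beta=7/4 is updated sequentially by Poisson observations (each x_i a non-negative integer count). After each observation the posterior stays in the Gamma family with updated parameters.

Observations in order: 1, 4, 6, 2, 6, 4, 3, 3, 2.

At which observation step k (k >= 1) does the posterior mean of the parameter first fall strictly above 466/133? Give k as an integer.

obs 1: x=1 → posterior Gamma(7, 11/4)
obs 2: x=4 → posterior Gamma(11, 15/4)
obs 3: x=6 → posterior Gamma(17, 19/4)
obs 4: x=2 → posterior Gamma(19, 23/4)
obs 5: x=6 → posterior Gamma(25, 27/4)
obs 6: x=4 → posterior Gamma(29, 31/4)
obs 7: x=3 → posterior Gamma(32, 35/4)
obs 8: x=3 → posterior Gamma(35, 39/4)
obs 9: x=2 → posterior Gamma(37, 43/4)

k = 3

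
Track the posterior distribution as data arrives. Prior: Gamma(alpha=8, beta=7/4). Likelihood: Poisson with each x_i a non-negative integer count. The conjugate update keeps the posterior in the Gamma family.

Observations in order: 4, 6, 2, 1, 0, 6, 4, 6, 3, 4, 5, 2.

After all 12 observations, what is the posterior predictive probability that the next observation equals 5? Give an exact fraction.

obs 1: x=4 → posterior Gamma(12, 11/4)
obs 2: x=6 → posterior Gamma(18, 15/4)
obs 3: x=2 → posterior Gamma(20, 19/4)
obs 4: x=1 → posterior Gamma(21, 23/4)
obs 5: x=0 → posterior Gamma(21, 27/4)
obs 6: x=6 → posterior Gamma(27, 31/4)
obs 7: x=4 → posterior Gamma(31, 35/4)
obs 8: x=6 → posterior Gamma(37, 39/4)
obs 9: x=3 → posterior Gamma(40, 43/4)
obs 10: x=4 → posterior Gamma(44, 47/4)
obs 11: x=5 → posterior Gamma(49, 51/4)
obs 12: x=2 → posterior Gamma(51, 55/4)

204278054675380160388455083595411628890441893093289210127918977377703413367271423339843750000000000/1471338678907932435228210777798117258576986500724430076371675685750907435833928785303046871190820641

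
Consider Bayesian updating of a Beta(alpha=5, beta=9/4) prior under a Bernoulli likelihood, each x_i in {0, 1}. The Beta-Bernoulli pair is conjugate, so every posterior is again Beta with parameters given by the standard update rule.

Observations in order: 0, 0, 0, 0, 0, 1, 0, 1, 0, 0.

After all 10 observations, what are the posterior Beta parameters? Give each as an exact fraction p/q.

obs 1: x=0 → posterior Beta(5, 13/4)
obs 2: x=0 → posterior Beta(5, 17/4)
obs 3: x=0 → posterior Beta(5, 21/4)
obs 4: x=0 → posterior Beta(5, 25/4)
obs 5: x=0 → posterior Beta(5, 29/4)
obs 6: x=1 → posterior Beta(6, 29/4)
obs 7: x=0 → posterior Beta(6, 33/4)
obs 8: x=1 → posterior Beta(7, 33/4)
obs 9: x=0 → posterior Beta(7, 37/4)
obs 10: x=0 → posterior Beta(7, 41/4)

alpha=7, beta=41/4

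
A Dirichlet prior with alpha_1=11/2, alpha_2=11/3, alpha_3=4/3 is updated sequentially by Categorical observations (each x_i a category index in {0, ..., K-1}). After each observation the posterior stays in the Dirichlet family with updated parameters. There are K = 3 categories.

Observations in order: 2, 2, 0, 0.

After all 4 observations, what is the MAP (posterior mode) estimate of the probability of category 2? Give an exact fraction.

14/69

obs 1: x=2 → posterior Dirichlet(11/2, 11/3, 7/3)
obs 2: x=2 → posterior Dirichlet(11/2, 11/3, 10/3)
obs 3: x=0 → posterior Dirichlet(13/2, 11/3, 10/3)
obs 4: x=0 → posterior Dirichlet(15/2, 11/3, 10/3)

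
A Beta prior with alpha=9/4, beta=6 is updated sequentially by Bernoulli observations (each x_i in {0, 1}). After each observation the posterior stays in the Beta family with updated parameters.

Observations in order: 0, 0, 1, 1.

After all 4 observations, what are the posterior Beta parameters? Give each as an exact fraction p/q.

alpha=17/4, beta=8

obs 1: x=0 → posterior Beta(9/4, 7)
obs 2: x=0 → posterior Beta(9/4, 8)
obs 3: x=1 → posterior Beta(13/4, 8)
obs 4: x=1 → posterior Beta(17/4, 8)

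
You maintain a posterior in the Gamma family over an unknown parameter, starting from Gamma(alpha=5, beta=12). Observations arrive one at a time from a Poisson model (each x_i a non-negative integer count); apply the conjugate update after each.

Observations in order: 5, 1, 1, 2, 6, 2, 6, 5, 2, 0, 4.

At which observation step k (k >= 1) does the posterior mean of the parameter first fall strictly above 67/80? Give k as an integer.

obs 1: x=5 → posterior Gamma(10, 13)
obs 2: x=1 → posterior Gamma(11, 14)
obs 3: x=1 → posterior Gamma(12, 15)
obs 4: x=2 → posterior Gamma(14, 16)
obs 5: x=6 → posterior Gamma(20, 17)
obs 6: x=2 → posterior Gamma(22, 18)
obs 7: x=6 → posterior Gamma(28, 19)
obs 8: x=5 → posterior Gamma(33, 20)
obs 9: x=2 → posterior Gamma(35, 21)
obs 10: x=0 → posterior Gamma(35, 22)
obs 11: x=4 → posterior Gamma(39, 23)

k = 4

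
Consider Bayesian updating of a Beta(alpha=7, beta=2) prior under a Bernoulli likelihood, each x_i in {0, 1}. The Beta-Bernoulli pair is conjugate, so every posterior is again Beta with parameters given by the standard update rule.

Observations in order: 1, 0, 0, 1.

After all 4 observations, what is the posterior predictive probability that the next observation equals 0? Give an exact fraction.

obs 1: x=1 → posterior Beta(8, 2)
obs 2: x=0 → posterior Beta(8, 3)
obs 3: x=0 → posterior Beta(8, 4)
obs 4: x=1 → posterior Beta(9, 4)

4/13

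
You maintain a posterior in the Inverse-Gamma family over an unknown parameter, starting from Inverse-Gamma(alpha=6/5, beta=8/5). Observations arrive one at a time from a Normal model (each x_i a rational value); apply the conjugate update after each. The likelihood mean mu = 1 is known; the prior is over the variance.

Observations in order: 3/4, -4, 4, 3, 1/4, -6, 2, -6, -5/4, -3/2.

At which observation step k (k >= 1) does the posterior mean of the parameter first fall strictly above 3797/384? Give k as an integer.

obs 1: x=3/4 → posterior Inverse-Gamma(17/10, 261/160)
obs 2: x=-4 → posterior Inverse-Gamma(11/5, 2261/160)
obs 3: x=4 → posterior Inverse-Gamma(27/10, 2981/160)
obs 4: x=3 → posterior Inverse-Gamma(16/5, 3301/160)
obs 5: x=1/4 → posterior Inverse-Gamma(37/10, 1673/80)
obs 6: x=-6 → posterior Inverse-Gamma(21/5, 3633/80)
obs 7: x=2 → posterior Inverse-Gamma(47/10, 3673/80)
obs 8: x=-6 → posterior Inverse-Gamma(26/5, 5633/80)
obs 9: x=-5/4 → posterior Inverse-Gamma(57/10, 11671/160)
obs 10: x=-3/2 → posterior Inverse-Gamma(31/5, 12171/160)

k = 2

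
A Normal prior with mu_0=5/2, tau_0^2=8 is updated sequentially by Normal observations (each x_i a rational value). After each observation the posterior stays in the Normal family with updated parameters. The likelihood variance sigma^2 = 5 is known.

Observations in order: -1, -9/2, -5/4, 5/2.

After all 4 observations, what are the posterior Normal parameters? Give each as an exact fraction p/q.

mu_0=-43/74, tau_0^2=40/37

obs 1: x=-1 → posterior Normal(9/26, 40/13)
obs 2: x=-9/2 → posterior Normal(-3/2, 40/21)
obs 3: x=-5/4 → posterior Normal(-83/58, 40/29)
obs 4: x=5/2 → posterior Normal(-43/74, 40/37)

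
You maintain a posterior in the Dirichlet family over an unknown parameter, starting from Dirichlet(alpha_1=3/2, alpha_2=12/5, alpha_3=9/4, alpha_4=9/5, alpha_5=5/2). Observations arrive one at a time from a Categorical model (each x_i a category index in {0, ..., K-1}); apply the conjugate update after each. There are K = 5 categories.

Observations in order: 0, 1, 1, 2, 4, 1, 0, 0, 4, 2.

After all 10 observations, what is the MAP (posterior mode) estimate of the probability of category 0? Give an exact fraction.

obs 1: x=0 → posterior Dirichlet(5/2, 12/5, 9/4, 9/5, 5/2)
obs 2: x=1 → posterior Dirichlet(5/2, 17/5, 9/4, 9/5, 5/2)
obs 3: x=1 → posterior Dirichlet(5/2, 22/5, 9/4, 9/5, 5/2)
obs 4: x=2 → posterior Dirichlet(5/2, 22/5, 13/4, 9/5, 5/2)
obs 5: x=4 → posterior Dirichlet(5/2, 22/5, 13/4, 9/5, 7/2)
obs 6: x=1 → posterior Dirichlet(5/2, 27/5, 13/4, 9/5, 7/2)
obs 7: x=0 → posterior Dirichlet(7/2, 27/5, 13/4, 9/5, 7/2)
obs 8: x=0 → posterior Dirichlet(9/2, 27/5, 13/4, 9/5, 7/2)
obs 9: x=4 → posterior Dirichlet(9/2, 27/5, 13/4, 9/5, 9/2)
obs 10: x=2 → posterior Dirichlet(9/2, 27/5, 17/4, 9/5, 9/2)

70/309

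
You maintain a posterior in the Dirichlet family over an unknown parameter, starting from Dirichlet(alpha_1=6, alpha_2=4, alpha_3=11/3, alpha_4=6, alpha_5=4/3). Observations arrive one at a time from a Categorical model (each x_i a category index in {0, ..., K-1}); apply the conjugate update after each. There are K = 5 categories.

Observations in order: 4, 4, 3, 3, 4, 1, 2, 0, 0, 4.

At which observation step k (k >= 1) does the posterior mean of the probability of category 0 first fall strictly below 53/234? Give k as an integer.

obs 1: x=4 → posterior Dirichlet(6, 4, 11/3, 6, 7/3)
obs 2: x=4 → posterior Dirichlet(6, 4, 11/3, 6, 10/3)
obs 3: x=3 → posterior Dirichlet(6, 4, 11/3, 7, 10/3)
obs 4: x=3 → posterior Dirichlet(6, 4, 11/3, 8, 10/3)
obs 5: x=4 → posterior Dirichlet(6, 4, 11/3, 8, 13/3)
obs 6: x=1 → posterior Dirichlet(6, 5, 11/3, 8, 13/3)
obs 7: x=2 → posterior Dirichlet(6, 5, 14/3, 8, 13/3)
obs 8: x=0 → posterior Dirichlet(7, 5, 14/3, 8, 13/3)
obs 9: x=0 → posterior Dirichlet(8, 5, 14/3, 8, 13/3)
obs 10: x=4 → posterior Dirichlet(8, 5, 14/3, 8, 16/3)

k = 6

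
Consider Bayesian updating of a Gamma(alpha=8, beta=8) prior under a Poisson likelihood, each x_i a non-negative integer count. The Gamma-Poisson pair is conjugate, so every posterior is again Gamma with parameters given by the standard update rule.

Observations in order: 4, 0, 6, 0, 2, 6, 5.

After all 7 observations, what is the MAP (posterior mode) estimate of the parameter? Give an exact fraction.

2

obs 1: x=4 → posterior Gamma(12, 9)
obs 2: x=0 → posterior Gamma(12, 10)
obs 3: x=6 → posterior Gamma(18, 11)
obs 4: x=0 → posterior Gamma(18, 12)
obs 5: x=2 → posterior Gamma(20, 13)
obs 6: x=6 → posterior Gamma(26, 14)
obs 7: x=5 → posterior Gamma(31, 15)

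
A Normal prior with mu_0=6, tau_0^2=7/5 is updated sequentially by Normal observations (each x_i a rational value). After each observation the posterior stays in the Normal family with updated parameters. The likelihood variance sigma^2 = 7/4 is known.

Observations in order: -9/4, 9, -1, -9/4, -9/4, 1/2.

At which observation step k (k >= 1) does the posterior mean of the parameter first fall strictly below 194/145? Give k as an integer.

k = 6

obs 1: x=-9/4 → posterior Normal(7/3, 7/9)
obs 2: x=9 → posterior Normal(57/13, 7/13)
obs 3: x=-1 → posterior Normal(53/17, 7/17)
obs 4: x=-9/4 → posterior Normal(44/21, 1/3)
obs 5: x=-9/4 → posterior Normal(7/5, 7/25)
obs 6: x=1/2 → posterior Normal(37/29, 7/29)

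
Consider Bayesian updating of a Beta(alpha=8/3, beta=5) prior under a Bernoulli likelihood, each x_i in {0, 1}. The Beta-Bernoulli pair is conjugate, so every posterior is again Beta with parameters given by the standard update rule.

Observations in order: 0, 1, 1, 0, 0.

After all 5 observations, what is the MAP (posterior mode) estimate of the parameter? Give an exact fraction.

11/32

obs 1: x=0 → posterior Beta(8/3, 6)
obs 2: x=1 → posterior Beta(11/3, 6)
obs 3: x=1 → posterior Beta(14/3, 6)
obs 4: x=0 → posterior Beta(14/3, 7)
obs 5: x=0 → posterior Beta(14/3, 8)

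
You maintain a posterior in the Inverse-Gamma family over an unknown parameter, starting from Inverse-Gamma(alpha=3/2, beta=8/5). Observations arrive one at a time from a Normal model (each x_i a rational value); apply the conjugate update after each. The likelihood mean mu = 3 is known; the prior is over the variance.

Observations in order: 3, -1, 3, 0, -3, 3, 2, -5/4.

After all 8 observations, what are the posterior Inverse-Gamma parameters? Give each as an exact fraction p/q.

alpha=11/2, beta=6661/160

obs 1: x=3 → posterior Inverse-Gamma(2, 8/5)
obs 2: x=-1 → posterior Inverse-Gamma(5/2, 48/5)
obs 3: x=3 → posterior Inverse-Gamma(3, 48/5)
obs 4: x=0 → posterior Inverse-Gamma(7/2, 141/10)
obs 5: x=-3 → posterior Inverse-Gamma(4, 321/10)
obs 6: x=3 → posterior Inverse-Gamma(9/2, 321/10)
obs 7: x=2 → posterior Inverse-Gamma(5, 163/5)
obs 8: x=-5/4 → posterior Inverse-Gamma(11/2, 6661/160)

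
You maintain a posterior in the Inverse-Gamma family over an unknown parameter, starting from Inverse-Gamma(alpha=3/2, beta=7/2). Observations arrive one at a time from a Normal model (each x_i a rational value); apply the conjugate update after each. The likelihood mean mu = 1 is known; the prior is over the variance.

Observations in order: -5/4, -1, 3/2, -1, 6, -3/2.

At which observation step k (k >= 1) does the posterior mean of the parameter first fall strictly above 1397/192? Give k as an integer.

k = 5

obs 1: x=-5/4 → posterior Inverse-Gamma(2, 193/32)
obs 2: x=-1 → posterior Inverse-Gamma(5/2, 257/32)
obs 3: x=3/2 → posterior Inverse-Gamma(3, 261/32)
obs 4: x=-1 → posterior Inverse-Gamma(7/2, 325/32)
obs 5: x=6 → posterior Inverse-Gamma(4, 725/32)
obs 6: x=-3/2 → posterior Inverse-Gamma(9/2, 825/32)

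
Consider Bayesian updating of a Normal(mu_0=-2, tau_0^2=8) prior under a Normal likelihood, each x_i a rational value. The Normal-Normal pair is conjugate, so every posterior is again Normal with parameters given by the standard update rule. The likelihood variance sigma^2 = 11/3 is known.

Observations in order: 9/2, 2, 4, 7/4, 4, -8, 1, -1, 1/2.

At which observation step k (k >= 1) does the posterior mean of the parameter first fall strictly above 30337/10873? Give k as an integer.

obs 1: x=9/2 → posterior Normal(86/35, 88/35)
obs 2: x=2 → posterior Normal(134/59, 88/59)
obs 3: x=4 → posterior Normal(230/83, 88/83)
obs 4: x=7/4 → posterior Normal(272/107, 88/107)
obs 5: x=4 → posterior Normal(368/131, 88/131)
obs 6: x=-8 → posterior Normal(176/155, 88/155)
obs 7: x=1 → posterior Normal(200/179, 88/179)
obs 8: x=-1 → posterior Normal(176/203, 88/203)
obs 9: x=1/2 → posterior Normal(188/227, 88/227)

k = 5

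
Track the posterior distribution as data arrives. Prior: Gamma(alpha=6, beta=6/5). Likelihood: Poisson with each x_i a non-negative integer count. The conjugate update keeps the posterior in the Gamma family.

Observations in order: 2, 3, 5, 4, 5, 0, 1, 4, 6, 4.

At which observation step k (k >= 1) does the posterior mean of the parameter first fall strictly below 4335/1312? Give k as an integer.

k = 7

obs 1: x=2 → posterior Gamma(8, 11/5)
obs 2: x=3 → posterior Gamma(11, 16/5)
obs 3: x=5 → posterior Gamma(16, 21/5)
obs 4: x=4 → posterior Gamma(20, 26/5)
obs 5: x=5 → posterior Gamma(25, 31/5)
obs 6: x=0 → posterior Gamma(25, 36/5)
obs 7: x=1 → posterior Gamma(26, 41/5)
obs 8: x=4 → posterior Gamma(30, 46/5)
obs 9: x=6 → posterior Gamma(36, 51/5)
obs 10: x=4 → posterior Gamma(40, 56/5)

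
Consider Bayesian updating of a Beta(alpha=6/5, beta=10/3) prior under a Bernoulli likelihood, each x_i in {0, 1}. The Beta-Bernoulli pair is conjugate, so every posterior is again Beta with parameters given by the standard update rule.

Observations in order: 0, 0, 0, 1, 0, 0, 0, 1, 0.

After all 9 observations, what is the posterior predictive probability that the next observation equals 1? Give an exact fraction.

48/203

obs 1: x=0 → posterior Beta(6/5, 13/3)
obs 2: x=0 → posterior Beta(6/5, 16/3)
obs 3: x=0 → posterior Beta(6/5, 19/3)
obs 4: x=1 → posterior Beta(11/5, 19/3)
obs 5: x=0 → posterior Beta(11/5, 22/3)
obs 6: x=0 → posterior Beta(11/5, 25/3)
obs 7: x=0 → posterior Beta(11/5, 28/3)
obs 8: x=1 → posterior Beta(16/5, 28/3)
obs 9: x=0 → posterior Beta(16/5, 31/3)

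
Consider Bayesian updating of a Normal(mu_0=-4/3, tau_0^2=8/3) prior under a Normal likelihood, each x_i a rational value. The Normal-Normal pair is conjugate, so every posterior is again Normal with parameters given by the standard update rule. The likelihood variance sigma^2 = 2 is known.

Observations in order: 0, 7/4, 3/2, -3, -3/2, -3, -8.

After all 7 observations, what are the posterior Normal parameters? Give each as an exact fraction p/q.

obs 1: x=0 → posterior Normal(-4/7, 8/7)
obs 2: x=7/4 → posterior Normal(3/11, 8/11)
obs 3: x=3/2 → posterior Normal(3/5, 8/15)
obs 4: x=-3 → posterior Normal(-3/19, 8/19)
obs 5: x=-3/2 → posterior Normal(-9/23, 8/23)
obs 6: x=-3 → posterior Normal(-7/9, 8/27)
obs 7: x=-8 → posterior Normal(-53/31, 8/31)

mu_0=-53/31, tau_0^2=8/31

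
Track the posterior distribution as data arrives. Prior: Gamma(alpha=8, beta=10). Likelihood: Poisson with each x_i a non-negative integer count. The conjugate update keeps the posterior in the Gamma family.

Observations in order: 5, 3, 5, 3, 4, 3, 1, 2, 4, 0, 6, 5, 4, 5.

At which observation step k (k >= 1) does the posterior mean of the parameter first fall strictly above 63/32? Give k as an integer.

k = 9

obs 1: x=5 → posterior Gamma(13, 11)
obs 2: x=3 → posterior Gamma(16, 12)
obs 3: x=5 → posterior Gamma(21, 13)
obs 4: x=3 → posterior Gamma(24, 14)
obs 5: x=4 → posterior Gamma(28, 15)
obs 6: x=3 → posterior Gamma(31, 16)
obs 7: x=1 → posterior Gamma(32, 17)
obs 8: x=2 → posterior Gamma(34, 18)
obs 9: x=4 → posterior Gamma(38, 19)
obs 10: x=0 → posterior Gamma(38, 20)
obs 11: x=6 → posterior Gamma(44, 21)
obs 12: x=5 → posterior Gamma(49, 22)
obs 13: x=4 → posterior Gamma(53, 23)
obs 14: x=5 → posterior Gamma(58, 24)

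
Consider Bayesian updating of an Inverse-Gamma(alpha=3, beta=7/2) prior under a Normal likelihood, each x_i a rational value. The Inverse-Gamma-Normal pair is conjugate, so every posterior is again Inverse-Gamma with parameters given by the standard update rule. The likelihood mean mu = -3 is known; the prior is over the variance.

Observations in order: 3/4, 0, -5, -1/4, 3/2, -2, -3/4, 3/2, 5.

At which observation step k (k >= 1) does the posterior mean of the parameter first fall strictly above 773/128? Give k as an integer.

obs 1: x=3/4 → posterior Inverse-Gamma(7/2, 337/32)
obs 2: x=0 → posterior Inverse-Gamma(4, 481/32)
obs 3: x=-5 → posterior Inverse-Gamma(9/2, 545/32)
obs 4: x=-1/4 → posterior Inverse-Gamma(5, 333/16)
obs 5: x=3/2 → posterior Inverse-Gamma(11/2, 495/16)
obs 6: x=-2 → posterior Inverse-Gamma(6, 503/16)
obs 7: x=-3/4 → posterior Inverse-Gamma(13/2, 1087/32)
obs 8: x=3/2 → posterior Inverse-Gamma(7, 1411/32)
obs 9: x=5 → posterior Inverse-Gamma(15/2, 2435/32)

k = 5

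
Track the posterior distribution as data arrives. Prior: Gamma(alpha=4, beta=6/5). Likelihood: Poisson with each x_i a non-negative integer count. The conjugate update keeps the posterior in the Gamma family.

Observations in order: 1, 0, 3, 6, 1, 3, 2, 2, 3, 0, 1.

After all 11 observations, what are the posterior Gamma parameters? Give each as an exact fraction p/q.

alpha=26, beta=61/5

obs 1: x=1 → posterior Gamma(5, 11/5)
obs 2: x=0 → posterior Gamma(5, 16/5)
obs 3: x=3 → posterior Gamma(8, 21/5)
obs 4: x=6 → posterior Gamma(14, 26/5)
obs 5: x=1 → posterior Gamma(15, 31/5)
obs 6: x=3 → posterior Gamma(18, 36/5)
obs 7: x=2 → posterior Gamma(20, 41/5)
obs 8: x=2 → posterior Gamma(22, 46/5)
obs 9: x=3 → posterior Gamma(25, 51/5)
obs 10: x=0 → posterior Gamma(25, 56/5)
obs 11: x=1 → posterior Gamma(26, 61/5)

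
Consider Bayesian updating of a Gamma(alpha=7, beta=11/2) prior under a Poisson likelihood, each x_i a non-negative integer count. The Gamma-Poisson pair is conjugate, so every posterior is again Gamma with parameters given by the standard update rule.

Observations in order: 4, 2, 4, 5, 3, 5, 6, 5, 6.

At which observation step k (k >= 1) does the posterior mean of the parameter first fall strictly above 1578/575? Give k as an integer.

k = 7

obs 1: x=4 → posterior Gamma(11, 13/2)
obs 2: x=2 → posterior Gamma(13, 15/2)
obs 3: x=4 → posterior Gamma(17, 17/2)
obs 4: x=5 → posterior Gamma(22, 19/2)
obs 5: x=3 → posterior Gamma(25, 21/2)
obs 6: x=5 → posterior Gamma(30, 23/2)
obs 7: x=6 → posterior Gamma(36, 25/2)
obs 8: x=5 → posterior Gamma(41, 27/2)
obs 9: x=6 → posterior Gamma(47, 29/2)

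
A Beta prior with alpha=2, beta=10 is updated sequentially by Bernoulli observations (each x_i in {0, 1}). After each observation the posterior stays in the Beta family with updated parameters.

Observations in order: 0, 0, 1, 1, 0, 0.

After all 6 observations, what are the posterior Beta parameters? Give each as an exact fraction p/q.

obs 1: x=0 → posterior Beta(2, 11)
obs 2: x=0 → posterior Beta(2, 12)
obs 3: x=1 → posterior Beta(3, 12)
obs 4: x=1 → posterior Beta(4, 12)
obs 5: x=0 → posterior Beta(4, 13)
obs 6: x=0 → posterior Beta(4, 14)

alpha=4, beta=14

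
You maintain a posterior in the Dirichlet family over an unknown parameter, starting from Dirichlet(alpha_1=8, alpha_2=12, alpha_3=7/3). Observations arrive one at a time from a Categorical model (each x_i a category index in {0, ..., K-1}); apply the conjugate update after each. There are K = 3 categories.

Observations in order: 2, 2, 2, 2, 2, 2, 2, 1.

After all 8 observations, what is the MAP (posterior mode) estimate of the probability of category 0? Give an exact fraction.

obs 1: x=2 → posterior Dirichlet(8, 12, 10/3)
obs 2: x=2 → posterior Dirichlet(8, 12, 13/3)
obs 3: x=2 → posterior Dirichlet(8, 12, 16/3)
obs 4: x=2 → posterior Dirichlet(8, 12, 19/3)
obs 5: x=2 → posterior Dirichlet(8, 12, 22/3)
obs 6: x=2 → posterior Dirichlet(8, 12, 25/3)
obs 7: x=2 → posterior Dirichlet(8, 12, 28/3)
obs 8: x=1 → posterior Dirichlet(8, 13, 28/3)

21/82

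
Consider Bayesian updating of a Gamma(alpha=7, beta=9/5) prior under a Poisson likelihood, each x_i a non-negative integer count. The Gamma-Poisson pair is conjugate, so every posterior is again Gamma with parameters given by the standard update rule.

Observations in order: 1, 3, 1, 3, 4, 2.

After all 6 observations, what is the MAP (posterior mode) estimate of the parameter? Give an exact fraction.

obs 1: x=1 → posterior Gamma(8, 14/5)
obs 2: x=3 → posterior Gamma(11, 19/5)
obs 3: x=1 → posterior Gamma(12, 24/5)
obs 4: x=3 → posterior Gamma(15, 29/5)
obs 5: x=4 → posterior Gamma(19, 34/5)
obs 6: x=2 → posterior Gamma(21, 39/5)

100/39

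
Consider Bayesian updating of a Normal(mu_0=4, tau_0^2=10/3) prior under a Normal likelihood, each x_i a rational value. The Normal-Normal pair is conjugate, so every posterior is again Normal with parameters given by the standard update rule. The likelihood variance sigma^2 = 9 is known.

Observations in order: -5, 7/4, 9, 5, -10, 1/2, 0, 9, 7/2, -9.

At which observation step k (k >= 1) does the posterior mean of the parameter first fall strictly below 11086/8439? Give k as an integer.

obs 1: x=-5 → posterior Normal(58/37, 90/37)
obs 2: x=7/4 → posterior Normal(151/94, 90/47)
obs 3: x=9 → posterior Normal(331/114, 30/19)
obs 4: x=5 → posterior Normal(431/134, 90/67)
obs 5: x=-10 → posterior Normal(3/2, 90/77)
obs 6: x=1/2 → posterior Normal(241/174, 30/29)
obs 7: x=0 → posterior Normal(241/194, 90/97)
obs 8: x=9 → posterior Normal(421/214, 90/107)
obs 9: x=7/2 → posterior Normal(491/234, 10/13)
obs 10: x=-9 → posterior Normal(311/254, 90/127)

k = 7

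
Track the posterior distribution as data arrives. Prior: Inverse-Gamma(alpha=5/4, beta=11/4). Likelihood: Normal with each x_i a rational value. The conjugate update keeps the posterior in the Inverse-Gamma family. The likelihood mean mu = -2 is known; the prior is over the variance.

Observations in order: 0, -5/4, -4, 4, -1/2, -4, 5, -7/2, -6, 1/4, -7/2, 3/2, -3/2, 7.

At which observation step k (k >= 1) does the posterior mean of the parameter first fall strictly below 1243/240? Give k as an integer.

obs 1: x=0 → posterior Inverse-Gamma(7/4, 19/4)
obs 2: x=-5/4 → posterior Inverse-Gamma(9/4, 161/32)
obs 3: x=-4 → posterior Inverse-Gamma(11/4, 225/32)
obs 4: x=4 → posterior Inverse-Gamma(13/4, 801/32)
obs 5: x=-1/2 → posterior Inverse-Gamma(15/4, 837/32)
obs 6: x=-4 → posterior Inverse-Gamma(17/4, 901/32)
obs 7: x=5 → posterior Inverse-Gamma(19/4, 1685/32)
obs 8: x=-7/2 → posterior Inverse-Gamma(21/4, 1721/32)
obs 9: x=-6 → posterior Inverse-Gamma(23/4, 1977/32)
obs 10: x=1/4 → posterior Inverse-Gamma(25/4, 1029/16)
obs 11: x=-7/2 → posterior Inverse-Gamma(27/4, 1047/16)
obs 12: x=3/2 → posterior Inverse-Gamma(29/4, 1145/16)
obs 13: x=-3/2 → posterior Inverse-Gamma(31/4, 1147/16)
obs 14: x=7 → posterior Inverse-Gamma(33/4, 1795/16)

k = 2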